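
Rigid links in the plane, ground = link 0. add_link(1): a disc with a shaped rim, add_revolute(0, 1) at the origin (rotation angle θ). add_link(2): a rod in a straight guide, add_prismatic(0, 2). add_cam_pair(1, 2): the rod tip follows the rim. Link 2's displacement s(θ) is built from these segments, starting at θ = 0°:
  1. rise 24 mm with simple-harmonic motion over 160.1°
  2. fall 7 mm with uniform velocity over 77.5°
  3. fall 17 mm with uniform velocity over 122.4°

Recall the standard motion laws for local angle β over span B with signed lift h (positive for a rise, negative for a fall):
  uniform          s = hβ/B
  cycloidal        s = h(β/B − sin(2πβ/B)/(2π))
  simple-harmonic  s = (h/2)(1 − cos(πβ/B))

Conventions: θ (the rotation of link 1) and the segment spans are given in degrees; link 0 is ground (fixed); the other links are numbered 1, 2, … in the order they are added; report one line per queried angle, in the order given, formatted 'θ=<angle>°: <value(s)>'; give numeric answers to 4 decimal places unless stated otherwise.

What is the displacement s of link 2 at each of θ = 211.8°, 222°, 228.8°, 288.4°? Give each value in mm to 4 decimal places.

segment 1 (0° to 160.1°, simple-harmonic, h = 24) is passed completely: s = 0.0000 + (24) = 24.0000
θ = 211.8° falls in segment 2 (160.1° to 237.6°, uniform, h = -7): β = 211.8 − 160.1 = 51.7°, B = 77.5°; Δs = -7·51.7/77.5 = -4.6697; s = 24.0000 − 4.6697 = 19.3303
θ = 222° falls in segment 2 (160.1° to 237.6°, uniform, h = -7): β = 222 − 160.1 = 61.9°, B = 77.5°; Δs = -7·61.9/77.5 = -5.5910; s = 24.0000 − 5.5910 = 18.4090
θ = 228.8° falls in segment 2 (160.1° to 237.6°, uniform, h = -7): β = 228.8 − 160.1 = 68.7°, B = 77.5°; Δs = -7·68.7/77.5 = -6.2052; s = 24.0000 − 6.2052 = 17.7948
segment 2 (160.1° to 237.6°, uniform, h = -7) is passed completely: s = 24.0000 + (-7) = 17.0000
θ = 288.4° falls in segment 3 (237.6° to 360°, uniform, h = -17): β = 288.4 − 237.6 = 50.8°, B = 122.4°; Δs = -17·50.8/122.4 = -7.0556; s = 17.0000 − 7.0556 = 9.9444

θ=211.8°: 19.3303
θ=222°: 18.4090
θ=228.8°: 17.7948
θ=288.4°: 9.9444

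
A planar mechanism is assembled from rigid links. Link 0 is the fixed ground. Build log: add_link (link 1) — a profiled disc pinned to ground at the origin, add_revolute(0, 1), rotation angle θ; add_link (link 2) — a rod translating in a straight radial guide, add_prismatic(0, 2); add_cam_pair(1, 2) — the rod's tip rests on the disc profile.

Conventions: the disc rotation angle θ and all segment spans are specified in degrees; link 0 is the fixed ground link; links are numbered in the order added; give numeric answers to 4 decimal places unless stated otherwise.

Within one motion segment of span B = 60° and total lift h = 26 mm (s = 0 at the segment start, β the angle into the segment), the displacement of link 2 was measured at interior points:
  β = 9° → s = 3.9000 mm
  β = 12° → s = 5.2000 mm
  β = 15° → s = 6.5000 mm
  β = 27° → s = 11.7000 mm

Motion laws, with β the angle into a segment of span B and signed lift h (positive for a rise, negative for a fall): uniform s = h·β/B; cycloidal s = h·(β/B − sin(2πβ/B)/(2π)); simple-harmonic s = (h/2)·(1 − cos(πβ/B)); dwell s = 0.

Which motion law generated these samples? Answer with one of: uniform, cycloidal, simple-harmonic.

candidates at β/B = r: uniform s = h·r (linear in β); cycloidal s = h·(r − sin(2πr)/(2π)); simple-harmonic s = (h/2)(1 − cos(πr))
β=9°: printed 3.9000 | uniform 3.9000, cycloidal 0.5523, simple-harmonic 1.4169
β=12°: printed 5.2000 | uniform 5.2000, cycloidal 1.2645, simple-harmonic 2.4828
β=15°: printed 6.5000 | uniform 6.5000, cycloidal 2.3620, simple-harmonic 3.8076
β=27°: printed 11.7000 | uniform 11.7000, cycloidal 10.4213, simple-harmonic 10.9664
only one law matches every sample → uniform

uniform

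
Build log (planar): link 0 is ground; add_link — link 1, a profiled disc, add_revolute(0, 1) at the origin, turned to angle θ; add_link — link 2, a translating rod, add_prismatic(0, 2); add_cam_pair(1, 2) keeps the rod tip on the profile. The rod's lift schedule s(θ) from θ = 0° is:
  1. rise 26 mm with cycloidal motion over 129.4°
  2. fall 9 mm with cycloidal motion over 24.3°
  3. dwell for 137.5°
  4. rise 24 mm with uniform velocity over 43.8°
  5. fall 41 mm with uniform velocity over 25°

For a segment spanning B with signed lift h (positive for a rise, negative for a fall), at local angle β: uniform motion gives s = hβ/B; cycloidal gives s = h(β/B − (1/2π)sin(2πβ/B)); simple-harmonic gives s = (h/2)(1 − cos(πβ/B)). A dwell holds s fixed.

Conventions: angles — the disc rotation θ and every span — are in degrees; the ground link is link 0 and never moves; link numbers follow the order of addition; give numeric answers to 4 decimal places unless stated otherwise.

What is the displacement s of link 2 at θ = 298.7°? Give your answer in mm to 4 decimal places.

seg 1 [0°–129.4°] cycloidal, h=26: full span → s += 26 → s = 26.0000
seg 2 [129.4°–153.7°] cycloidal, h=-9: full span → s += -9 → s = 17.0000
seg 3 [153.7°–291.2°] dwell: s stays 17.0000
seg 4 [291.2°–335°] uniform, h=24: θ=298.7° here. β=7.5, B=43.8. 24·7.5/43.8 = 4.1096 → s = 21.1096

21.1096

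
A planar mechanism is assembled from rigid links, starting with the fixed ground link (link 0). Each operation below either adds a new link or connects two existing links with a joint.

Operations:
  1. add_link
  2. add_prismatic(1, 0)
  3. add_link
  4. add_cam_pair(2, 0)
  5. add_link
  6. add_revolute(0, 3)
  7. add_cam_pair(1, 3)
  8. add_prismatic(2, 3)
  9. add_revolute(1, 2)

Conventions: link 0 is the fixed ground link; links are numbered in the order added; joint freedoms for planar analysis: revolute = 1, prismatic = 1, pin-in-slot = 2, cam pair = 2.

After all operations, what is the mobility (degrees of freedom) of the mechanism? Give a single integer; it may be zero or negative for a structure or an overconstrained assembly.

L=1 J1=0 J2=0
add link → L=2 J1=0 J2=0
P@1,0 dof=1 J1 → L=2 J1=1 J2=0
add link → L=3 J1=1 J2=0
C@2,0 dof=2 J2 → L=3 J1=1 J2=1
add link → L=4 J1=1 J2=1
R@0,3 dof=1 J1 → L=4 J1=2 J2=1
C@1,3 dof=2 J2 → L=4 J1=2 J2=2
P@2,3 dof=1 J1 → L=4 J1=3 J2=2
R@1,2 dof=1 J1 → L=4 J1=4 J2=2
M=3(L−1)−2J1−J2=3·3−2·4−2=-1

M = -1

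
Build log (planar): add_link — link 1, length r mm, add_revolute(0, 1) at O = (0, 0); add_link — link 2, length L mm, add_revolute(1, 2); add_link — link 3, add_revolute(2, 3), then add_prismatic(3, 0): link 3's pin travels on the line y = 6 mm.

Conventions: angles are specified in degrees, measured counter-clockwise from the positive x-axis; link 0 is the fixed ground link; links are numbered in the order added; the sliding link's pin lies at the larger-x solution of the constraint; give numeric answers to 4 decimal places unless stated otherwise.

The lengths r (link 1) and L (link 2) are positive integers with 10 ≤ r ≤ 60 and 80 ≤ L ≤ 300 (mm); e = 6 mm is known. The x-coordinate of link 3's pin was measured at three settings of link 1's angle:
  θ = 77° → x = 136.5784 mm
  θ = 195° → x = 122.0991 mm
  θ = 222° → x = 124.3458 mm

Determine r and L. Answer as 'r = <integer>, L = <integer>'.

constraint per measurement: (x − r cos θ)² + (r sin θ − e)² = L²
subtracting the θ₁ and θ₂ equations cancels the r² and L² terms:
r = (x₁² − x₂²) / (2[(x₁cos θ₁ + e sin θ₁) − (x₂cos θ₂ + e sin θ₂)]) = 12.0000 → r = 12
L² = (x₁ − r cos θ₁)² + (r sin θ₁ − e)² = 17955.9871 → L = 134.0000 → L = 134
check at θ₃=222°: x = 124.3458 (printed 124.3458) ✓

r = 12, L = 134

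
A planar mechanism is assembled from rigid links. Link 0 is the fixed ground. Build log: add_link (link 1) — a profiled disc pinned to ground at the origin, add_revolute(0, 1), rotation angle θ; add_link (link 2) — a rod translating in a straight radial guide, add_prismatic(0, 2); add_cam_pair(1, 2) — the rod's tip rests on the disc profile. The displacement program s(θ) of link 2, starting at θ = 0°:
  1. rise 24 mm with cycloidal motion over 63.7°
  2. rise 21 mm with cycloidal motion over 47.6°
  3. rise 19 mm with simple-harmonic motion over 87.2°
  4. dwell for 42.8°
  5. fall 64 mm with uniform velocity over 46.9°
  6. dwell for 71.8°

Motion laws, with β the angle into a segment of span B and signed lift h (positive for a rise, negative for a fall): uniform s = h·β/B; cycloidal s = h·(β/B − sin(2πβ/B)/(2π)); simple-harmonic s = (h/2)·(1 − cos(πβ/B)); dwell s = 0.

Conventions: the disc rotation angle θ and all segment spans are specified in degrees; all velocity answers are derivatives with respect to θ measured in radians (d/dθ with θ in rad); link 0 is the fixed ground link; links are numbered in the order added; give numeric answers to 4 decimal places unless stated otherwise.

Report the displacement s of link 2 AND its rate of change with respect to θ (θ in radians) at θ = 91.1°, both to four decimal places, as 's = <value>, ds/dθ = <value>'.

seg 1 [0°–63.7°] cycloidal, h=24: full span → s += 24 → s = 24.0000
seg 2 [63.7°–111.3°] cycloidal, h=21: θ=91.1° here. β=27.4, B=47.6. 21·(0.5756 − sin(2π·0.5756)/(2π)) = 13.6174 → s = 37.6174
velocity in seg [63.7°–111.3°] (cycloidal), θ in radians: β = 27.4° = 0.4782 rad, B = 47.6° = 0.8308 rad; ds/dθ = (h/B)(1 − cos(2πβ/B)) = (21/0.8308)(1 − cos(2π·0.5756)) = 47.754391 mm/rad

s = 37.6174, ds/dθ = 47.7544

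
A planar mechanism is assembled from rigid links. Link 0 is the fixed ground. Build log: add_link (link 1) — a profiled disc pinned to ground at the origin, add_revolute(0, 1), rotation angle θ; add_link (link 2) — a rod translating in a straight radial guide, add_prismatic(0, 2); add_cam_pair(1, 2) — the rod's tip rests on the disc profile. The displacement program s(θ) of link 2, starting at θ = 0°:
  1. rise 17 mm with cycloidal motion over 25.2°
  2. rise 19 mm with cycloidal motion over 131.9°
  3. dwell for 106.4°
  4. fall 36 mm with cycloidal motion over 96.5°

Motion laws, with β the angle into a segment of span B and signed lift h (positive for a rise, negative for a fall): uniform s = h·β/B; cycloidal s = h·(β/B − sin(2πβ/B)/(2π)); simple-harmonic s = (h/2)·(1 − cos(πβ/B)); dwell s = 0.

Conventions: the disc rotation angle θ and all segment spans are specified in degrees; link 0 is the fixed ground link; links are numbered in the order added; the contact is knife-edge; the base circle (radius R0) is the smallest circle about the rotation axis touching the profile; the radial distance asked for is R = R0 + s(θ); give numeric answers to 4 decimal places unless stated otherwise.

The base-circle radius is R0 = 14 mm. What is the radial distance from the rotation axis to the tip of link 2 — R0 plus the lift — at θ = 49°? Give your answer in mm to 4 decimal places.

seg 1 [0°–25.2°] cycloidal, h=17: full span → s += 17 → s = 17.0000
seg 2 [25.2°–157.1°] cycloidal, h=19: θ=49° here. β=23.8, B=131.9. 19·(0.1804 − sin(2π·0.1804)/(2π)) = 0.6887 → s = 17.6887
R = R0 + s = 14 + 17.6887 = 31.6887

31.6887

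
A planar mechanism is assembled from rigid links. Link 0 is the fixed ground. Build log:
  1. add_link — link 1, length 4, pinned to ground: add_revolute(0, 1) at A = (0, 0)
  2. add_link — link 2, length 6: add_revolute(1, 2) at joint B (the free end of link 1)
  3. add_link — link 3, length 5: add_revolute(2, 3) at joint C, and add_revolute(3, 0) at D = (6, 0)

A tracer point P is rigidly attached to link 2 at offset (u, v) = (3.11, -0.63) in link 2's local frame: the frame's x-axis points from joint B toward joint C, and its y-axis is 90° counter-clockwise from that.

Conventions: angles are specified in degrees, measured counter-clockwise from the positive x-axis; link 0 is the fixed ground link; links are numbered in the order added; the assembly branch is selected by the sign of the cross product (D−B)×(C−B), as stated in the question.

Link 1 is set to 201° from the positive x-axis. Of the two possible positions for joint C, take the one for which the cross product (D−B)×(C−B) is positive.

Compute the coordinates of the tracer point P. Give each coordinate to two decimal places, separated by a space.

A=(0,0), D=(6.00,0)
B = A + 4.00·(cos201°, sin201°) = (-3.7343, -1.4335)
|BD| = 9.8393
circle(B,6.00) ∩ circle(D,5.00): a=5.4786, h=2.4463
  candidates: C₊=(1.3295,1.7849) cross=24.070; C₋=(2.0423,-3.0555) cross=-24.070
  branch + wants cross > 0 → take C=(1.3295,1.7849) (cross=24.070)
ex = (C−B)/|BC| = (0.8440,0.5364); ey = (-0.5364,0.8440)
P = B + 3.11·ex + -0.63·ey = (-0.7717,-0.2970)

-0.77 -0.30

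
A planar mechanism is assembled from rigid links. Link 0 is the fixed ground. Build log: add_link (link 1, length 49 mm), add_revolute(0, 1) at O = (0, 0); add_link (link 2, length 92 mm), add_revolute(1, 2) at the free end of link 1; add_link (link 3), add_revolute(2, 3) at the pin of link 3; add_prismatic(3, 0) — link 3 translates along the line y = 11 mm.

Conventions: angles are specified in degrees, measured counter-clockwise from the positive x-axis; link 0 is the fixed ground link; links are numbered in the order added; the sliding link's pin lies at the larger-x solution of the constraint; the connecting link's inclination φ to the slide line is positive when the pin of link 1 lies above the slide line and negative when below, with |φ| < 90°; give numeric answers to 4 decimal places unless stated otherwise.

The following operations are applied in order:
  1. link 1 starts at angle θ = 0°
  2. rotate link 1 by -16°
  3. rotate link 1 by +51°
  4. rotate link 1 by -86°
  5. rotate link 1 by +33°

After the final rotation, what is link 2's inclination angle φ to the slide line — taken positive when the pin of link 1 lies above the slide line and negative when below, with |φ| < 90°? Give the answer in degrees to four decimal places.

geometry: r = 49 mm, L = 92 mm, e = 11 mm; θ starts at 0°
rotate link 1 by -16°: θ ← 0° -16° = -16°
rotate link 1 by +51°: θ ← -16° +51° = 35°
rotate link 1 by -86°: θ ← 35° -86° = -51°
rotate link 1 by +33°: θ ← -51° +33° = -18°
h = r sin θ − e = -15.141833 − 11 = -26.141833
sin φ = h / L = -26.141833 / 92 = -0.28415036
φ = arcsin(-0.28415036) = -16.508068°

-16.5081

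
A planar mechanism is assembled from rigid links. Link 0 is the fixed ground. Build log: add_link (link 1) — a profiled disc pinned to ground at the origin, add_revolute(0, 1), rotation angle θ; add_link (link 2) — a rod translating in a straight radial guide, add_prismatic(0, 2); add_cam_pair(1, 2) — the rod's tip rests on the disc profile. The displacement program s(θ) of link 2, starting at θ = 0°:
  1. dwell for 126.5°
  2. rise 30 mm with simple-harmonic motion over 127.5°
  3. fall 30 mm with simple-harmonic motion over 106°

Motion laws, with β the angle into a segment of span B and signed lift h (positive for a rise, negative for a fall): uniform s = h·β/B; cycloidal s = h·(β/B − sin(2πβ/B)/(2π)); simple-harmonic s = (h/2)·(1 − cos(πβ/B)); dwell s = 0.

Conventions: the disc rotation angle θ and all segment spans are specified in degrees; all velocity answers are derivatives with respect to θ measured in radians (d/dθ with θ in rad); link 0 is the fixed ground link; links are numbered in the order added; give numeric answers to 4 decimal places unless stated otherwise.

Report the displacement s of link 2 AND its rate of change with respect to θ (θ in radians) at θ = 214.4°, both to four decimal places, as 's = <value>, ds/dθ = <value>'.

seg 1 [0°–126.5°] dwell: s stays 0.0000
seg 2 [126.5°–254°] simple-harmonic, h=30: θ=214.4° here. β=87.9, B=127.5. 30/2·(1 − cos(π·0.6894)) = 23.4083 → s = 23.4083
velocity in seg [126.5°–254°] (simple-harmonic), θ in radians: β = 87.9° = 1.5341 rad, B = 127.5° = 2.2253 rad; ds/dθ = (πh/(2B)) sin(πβ/B) = (π·30/(2·2.2253)) sin(π·0.6894) = 17.536614 mm/rad

s = 23.4083, ds/dθ = 17.5366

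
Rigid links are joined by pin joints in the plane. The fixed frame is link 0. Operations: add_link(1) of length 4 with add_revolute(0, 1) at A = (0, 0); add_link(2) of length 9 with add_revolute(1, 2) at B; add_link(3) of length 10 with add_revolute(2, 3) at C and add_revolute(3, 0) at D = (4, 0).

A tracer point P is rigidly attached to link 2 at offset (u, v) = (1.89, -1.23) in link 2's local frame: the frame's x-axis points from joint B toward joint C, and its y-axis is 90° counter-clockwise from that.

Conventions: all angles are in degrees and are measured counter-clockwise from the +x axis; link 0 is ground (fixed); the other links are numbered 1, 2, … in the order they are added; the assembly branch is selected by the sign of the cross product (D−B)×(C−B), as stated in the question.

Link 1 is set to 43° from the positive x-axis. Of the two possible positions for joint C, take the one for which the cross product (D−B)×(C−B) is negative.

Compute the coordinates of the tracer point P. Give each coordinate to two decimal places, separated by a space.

A=(0,0), D=(4.00,0)
B = A + 4.00·(cos43°, sin43°) = (2.9254, 2.7280)
|BD| = 2.9320
circle(B,9.00) ∩ circle(D,10.00): a=-1.7741, h=8.8234
  candidates: C₊=(10.4847,7.6124) cross=25.870; C₋=(-5.9342,1.1448) cross=-25.870
  branch - wants cross < 0 → take C=(-5.9342,1.1448) (cross=-25.870)
ex = (C−B)/|BC| = (-0.9844,-0.1759); ey = (0.1759,-0.9844)
P = B + 1.89·ex + -1.23·ey = (0.8485,3.6064)

0.85 3.61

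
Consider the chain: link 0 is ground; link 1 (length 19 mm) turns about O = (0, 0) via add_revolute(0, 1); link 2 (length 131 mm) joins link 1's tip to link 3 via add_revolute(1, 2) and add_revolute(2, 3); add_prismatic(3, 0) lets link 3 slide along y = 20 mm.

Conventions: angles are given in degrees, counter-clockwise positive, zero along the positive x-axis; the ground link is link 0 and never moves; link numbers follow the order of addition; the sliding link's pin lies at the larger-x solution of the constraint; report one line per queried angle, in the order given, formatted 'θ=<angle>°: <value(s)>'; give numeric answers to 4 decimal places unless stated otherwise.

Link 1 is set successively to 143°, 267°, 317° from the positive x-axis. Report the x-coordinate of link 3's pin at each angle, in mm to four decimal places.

geometry: r = 19 mm, L = 131 mm, e = 20 mm
θ=143°: crank pin P = (r cos θ, r sin θ) = (-15.174075, 11.434485)
θ=143°: h = r sin θ − e = 11.434485 − 20 = -8.565515
θ=143°: x = r cos θ + √(L² − h²) = -15.174075 + 130.719669 = 115.545595
θ=267°: crank pin P = (r cos θ, r sin θ) = (-0.994383, -18.973961)
θ=267°: h = r sin θ − e = -18.973961 − 20 = -38.973961
θ=267°: x = r cos θ + √(L² − h²) = -0.994383 + 125.068103 = 124.073720
θ=317°: crank pin P = (r cos θ, r sin θ) = (13.895720, -12.957969)
θ=317°: h = r sin θ − e = -12.957969 − 20 = -32.957969
θ=317°: x = r cos θ + √(L² − h²) = 13.895720 + 126.786325 = 140.682046

θ=143°: 115.5456
θ=267°: 124.0737
θ=317°: 140.6820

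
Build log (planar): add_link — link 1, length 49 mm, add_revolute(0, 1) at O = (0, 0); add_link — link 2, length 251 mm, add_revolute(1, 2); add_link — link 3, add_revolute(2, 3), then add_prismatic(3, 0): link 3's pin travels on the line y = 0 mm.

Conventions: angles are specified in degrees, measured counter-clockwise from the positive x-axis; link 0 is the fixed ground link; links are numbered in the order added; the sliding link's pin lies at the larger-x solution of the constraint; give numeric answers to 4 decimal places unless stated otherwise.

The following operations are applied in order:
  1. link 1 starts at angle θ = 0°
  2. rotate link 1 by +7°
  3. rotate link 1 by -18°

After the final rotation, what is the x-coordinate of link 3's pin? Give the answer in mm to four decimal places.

geometry: r = 49 mm, L = 251 mm, e = 0 mm; θ starts at 0°
rotate link 1 by +7°: θ ← 0° +7° = 7°
rotate link 1 by -18°: θ ← 7° -18° = -11°
crank pin P = (r cos θ, r sin θ) = (48.099732, -9.349641)
h = r sin θ − e = -9.349641 − 0 = -9.349641
x = r cos θ + √(L² − h²) = 48.099732 + 250.825805 = 298.925537

298.9255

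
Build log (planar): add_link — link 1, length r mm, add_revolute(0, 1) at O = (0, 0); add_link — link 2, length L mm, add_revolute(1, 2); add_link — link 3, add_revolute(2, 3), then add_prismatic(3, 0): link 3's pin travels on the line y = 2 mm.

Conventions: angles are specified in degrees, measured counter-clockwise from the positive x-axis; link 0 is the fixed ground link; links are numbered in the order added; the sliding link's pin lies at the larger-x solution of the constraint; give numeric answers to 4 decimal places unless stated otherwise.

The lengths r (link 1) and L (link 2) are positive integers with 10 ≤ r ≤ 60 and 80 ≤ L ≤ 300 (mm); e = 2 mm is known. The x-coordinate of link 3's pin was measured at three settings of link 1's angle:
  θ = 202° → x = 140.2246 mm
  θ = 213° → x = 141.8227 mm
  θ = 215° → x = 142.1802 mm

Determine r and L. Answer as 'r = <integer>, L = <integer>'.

constraint per measurement: (x − r cos θ)² + (r sin θ − e)² = L²
subtracting the θ₁ and θ₂ equations cancels the r² and L² terms:
r = (x₁² − x₂²) / (2[(x₁cos θ₁ + e sin θ₁) − (x₂cos θ₂ + e sin θ₂)]) = 21.0010 → r = 21
L² = (x₁ − r cos θ₁)² + (r sin θ₁ − e)² = 25599.9928 → L = 160.0000 → L = 160
check at θ₃=215°: x = 142.1802 (printed 142.1802) ✓

r = 21, L = 160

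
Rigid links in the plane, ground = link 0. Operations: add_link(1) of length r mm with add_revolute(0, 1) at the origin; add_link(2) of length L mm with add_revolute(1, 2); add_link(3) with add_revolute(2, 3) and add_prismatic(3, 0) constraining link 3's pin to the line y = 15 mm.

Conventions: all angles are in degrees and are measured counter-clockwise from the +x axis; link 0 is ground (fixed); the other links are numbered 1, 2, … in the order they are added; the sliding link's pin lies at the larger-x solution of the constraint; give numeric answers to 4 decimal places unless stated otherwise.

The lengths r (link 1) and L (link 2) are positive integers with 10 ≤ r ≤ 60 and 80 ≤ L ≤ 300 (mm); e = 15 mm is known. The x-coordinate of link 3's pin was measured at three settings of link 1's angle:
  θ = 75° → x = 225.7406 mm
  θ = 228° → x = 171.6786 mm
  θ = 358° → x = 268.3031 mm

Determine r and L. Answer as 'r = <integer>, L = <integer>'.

constraint per measurement: (x − r cos θ)² + (r sin θ − e)² = L²
subtracting the θ₁ and θ₂ equations cancels the r² and L² terms:
r = (x₁² − x₂²) / (2[(x₁cos θ₁ + e sin θ₁) − (x₂cos θ₂ + e sin θ₂)]) = 54.0001 → r = 54
L² = (x₁ − r cos θ₁)² + (r sin θ₁ − e)² = 46225.0143 → L = 215.0000 → L = 215
check at θ₃=358°: x = 268.3031 (printed 268.3031) ✓

r = 54, L = 215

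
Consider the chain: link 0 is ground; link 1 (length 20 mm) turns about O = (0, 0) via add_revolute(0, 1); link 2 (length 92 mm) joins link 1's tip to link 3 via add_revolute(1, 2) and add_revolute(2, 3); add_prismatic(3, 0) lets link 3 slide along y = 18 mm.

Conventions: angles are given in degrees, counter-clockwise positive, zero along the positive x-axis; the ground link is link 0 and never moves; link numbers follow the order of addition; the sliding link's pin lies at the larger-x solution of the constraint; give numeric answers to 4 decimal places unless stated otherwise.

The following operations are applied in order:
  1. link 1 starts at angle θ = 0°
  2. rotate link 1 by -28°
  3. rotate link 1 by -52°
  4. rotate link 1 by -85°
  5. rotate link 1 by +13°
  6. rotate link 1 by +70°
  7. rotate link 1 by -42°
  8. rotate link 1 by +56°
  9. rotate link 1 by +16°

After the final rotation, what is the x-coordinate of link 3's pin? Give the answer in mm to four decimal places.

geometry: r = 20 mm, L = 92 mm, e = 18 mm; θ starts at 0°
rotate link 1 by -28°: θ ← 0° -28° = -28°
rotate link 1 by -52°: θ ← -28° -52° = -80°
rotate link 1 by -85°: θ ← -80° -85° = -165°
rotate link 1 by +13°: θ ← -165° +13° = -152°
rotate link 1 by +70°: θ ← -152° +70° = -82°
rotate link 1 by -42°: θ ← -82° -42° = -124°
rotate link 1 by +56°: θ ← -124° +56° = -68°
rotate link 1 by +16°: θ ← -68° +16° = -52°
crank pin P = (r cos θ, r sin θ) = (12.313230, -15.760215)
h = r sin θ − e = -15.760215 − 18 = -33.760215
x = r cos θ + √(L² − h²) = 12.313230 + 85.581820 = 97.895049

97.8950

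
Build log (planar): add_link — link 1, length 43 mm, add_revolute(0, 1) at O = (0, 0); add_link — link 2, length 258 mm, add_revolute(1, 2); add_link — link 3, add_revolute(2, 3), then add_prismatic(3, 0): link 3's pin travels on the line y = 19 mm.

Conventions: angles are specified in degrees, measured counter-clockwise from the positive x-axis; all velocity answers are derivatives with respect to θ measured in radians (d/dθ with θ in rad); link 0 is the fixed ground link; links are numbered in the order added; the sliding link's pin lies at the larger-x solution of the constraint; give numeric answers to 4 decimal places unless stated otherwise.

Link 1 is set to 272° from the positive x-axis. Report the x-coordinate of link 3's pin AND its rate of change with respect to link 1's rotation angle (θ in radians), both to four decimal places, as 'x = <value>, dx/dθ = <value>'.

geometry: r = 43 mm, L = 258 mm, e = 19 mm
crank pin P = (r cos θ, r sin θ) = (1.500678, -42.973806)
h = r sin θ − e = -42.973806 − 19 = -61.973806
x = r cos θ + √(L² − h²) = 1.500678 + 250.446097 = 251.946775
dx/dθ = −r sin θ − h·r cos θ/√(L² − h²) (θ in radians; h = -61.973806) = 43.345154

x = 251.9468, dx/dθ = 43.3452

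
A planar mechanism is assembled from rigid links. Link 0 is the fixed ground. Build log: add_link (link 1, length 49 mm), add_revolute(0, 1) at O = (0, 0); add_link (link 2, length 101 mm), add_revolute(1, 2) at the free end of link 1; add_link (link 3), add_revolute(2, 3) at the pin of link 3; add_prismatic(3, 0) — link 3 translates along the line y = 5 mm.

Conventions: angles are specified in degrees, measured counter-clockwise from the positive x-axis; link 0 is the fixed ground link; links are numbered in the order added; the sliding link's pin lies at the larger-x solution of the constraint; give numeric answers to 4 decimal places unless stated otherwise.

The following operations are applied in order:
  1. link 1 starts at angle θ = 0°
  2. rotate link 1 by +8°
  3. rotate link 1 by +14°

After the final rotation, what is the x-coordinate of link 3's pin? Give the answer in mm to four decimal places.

geometry: r = 49 mm, L = 101 mm, e = 5 mm; θ starts at 0°
rotate link 1 by +8°: θ ← 0° +8° = 8°
rotate link 1 by +14°: θ ← 8° +14° = 22°
crank pin P = (r cos θ, r sin θ) = (45.432009, 18.355723)
h = r sin θ − e = 18.355723 − 5 = 13.355723
x = r cos θ + √(L² − h²) = 45.432009 + 100.113059 = 145.545068

145.5451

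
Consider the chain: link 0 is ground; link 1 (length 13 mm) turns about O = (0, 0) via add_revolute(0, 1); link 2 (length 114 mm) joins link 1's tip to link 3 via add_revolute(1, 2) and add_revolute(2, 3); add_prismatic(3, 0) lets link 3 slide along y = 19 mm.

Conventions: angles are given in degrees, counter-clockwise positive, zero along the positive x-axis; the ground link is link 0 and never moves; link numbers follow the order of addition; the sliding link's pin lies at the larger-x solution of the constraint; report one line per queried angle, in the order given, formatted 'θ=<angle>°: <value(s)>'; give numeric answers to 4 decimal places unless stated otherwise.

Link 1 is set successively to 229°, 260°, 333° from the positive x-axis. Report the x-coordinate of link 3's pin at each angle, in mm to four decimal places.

geometry: r = 13 mm, L = 114 mm, e = 19 mm
θ=229°: crank pin P = (r cos θ, r sin θ) = (-8.528767, -9.811225)
θ=229°: h = r sin θ − e = -9.811225 − 19 = -28.811225
θ=229°: x = r cos θ + √(L² − h²) = -8.528767 + 110.299199 = 101.770432
θ=260°: crank pin P = (r cos θ, r sin θ) = (-2.257426, -12.802501)
θ=260°: h = r sin θ − e = -12.802501 − 19 = -31.802501
θ=260°: x = r cos θ + √(L² − h²) = -2.257426 + 109.474202 = 107.216776
θ=333°: crank pin P = (r cos θ, r sin θ) = (11.583085, -5.901876)
θ=333°: h = r sin θ − e = -5.901876 − 19 = -24.901876
θ=333°: x = r cos θ + √(L² − h²) = 11.583085 + 111.247007 = 122.830092

θ=229°: 101.7704
θ=260°: 107.2168
θ=333°: 122.8301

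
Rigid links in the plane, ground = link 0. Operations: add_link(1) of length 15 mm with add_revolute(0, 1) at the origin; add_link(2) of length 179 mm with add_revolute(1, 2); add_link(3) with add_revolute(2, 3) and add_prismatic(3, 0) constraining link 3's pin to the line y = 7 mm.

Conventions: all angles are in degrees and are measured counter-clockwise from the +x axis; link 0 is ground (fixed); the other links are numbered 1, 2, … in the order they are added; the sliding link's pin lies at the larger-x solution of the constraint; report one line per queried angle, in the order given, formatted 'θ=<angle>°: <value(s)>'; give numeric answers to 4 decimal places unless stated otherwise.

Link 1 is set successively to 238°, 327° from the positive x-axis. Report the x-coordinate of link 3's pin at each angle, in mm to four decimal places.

geometry: r = 15 mm, L = 179 mm, e = 7 mm
θ=238°: crank pin P = (r cos θ, r sin θ) = (-7.948789, -12.720721)
θ=238°: h = r sin θ − e = -12.720721 − 7 = -19.720721
θ=238°: x = r cos θ + √(L² − h²) = -7.948789 + 177.910351 = 169.961562
θ=327°: crank pin P = (r cos θ, r sin θ) = (12.580059, -8.169586)
θ=327°: h = r sin θ − e = -8.169586 − 7 = -15.169586
θ=327°: x = r cos θ + √(L² − h²) = 12.580059 + 178.356059 = 190.936117

θ=238°: 169.9616
θ=327°: 190.9361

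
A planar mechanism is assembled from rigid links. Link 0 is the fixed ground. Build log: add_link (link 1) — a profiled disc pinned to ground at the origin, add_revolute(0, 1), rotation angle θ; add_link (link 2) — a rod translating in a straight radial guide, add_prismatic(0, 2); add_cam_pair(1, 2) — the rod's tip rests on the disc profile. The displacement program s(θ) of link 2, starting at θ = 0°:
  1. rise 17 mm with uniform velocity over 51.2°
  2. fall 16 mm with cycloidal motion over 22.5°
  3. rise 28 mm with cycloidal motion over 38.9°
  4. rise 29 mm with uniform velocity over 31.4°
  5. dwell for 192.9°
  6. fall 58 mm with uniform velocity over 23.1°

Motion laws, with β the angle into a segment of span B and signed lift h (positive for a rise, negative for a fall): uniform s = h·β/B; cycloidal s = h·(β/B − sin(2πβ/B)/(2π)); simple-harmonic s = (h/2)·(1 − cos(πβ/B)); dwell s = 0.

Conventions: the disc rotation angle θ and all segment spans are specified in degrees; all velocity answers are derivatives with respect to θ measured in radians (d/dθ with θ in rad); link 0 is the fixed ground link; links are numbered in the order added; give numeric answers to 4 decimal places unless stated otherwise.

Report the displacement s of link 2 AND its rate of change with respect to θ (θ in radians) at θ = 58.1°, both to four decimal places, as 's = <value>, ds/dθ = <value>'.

seg 1 [0°–51.2°] uniform, h=17: full span → s += 17 → s = 17.0000
seg 2 [51.2°–73.7°] cycloidal, h=-16: θ=58.1° here. β=6.9, B=22.5. -16·(0.3067 − sin(2π·0.3067)/(2π)) = -2.5199 → s = 14.4801
velocity in seg [51.2°–73.7°] (cycloidal), θ in radians: β = 6.9° = 0.1204 rad, B = 22.5° = 0.3927 rad; ds/dθ = (h/B)(1 − cos(2πβ/B)) = ((-16)/0.3927)(1 − cos(2π·0.3067)) = -54.945768 mm/rad

s = 14.4801, ds/dθ = -54.9458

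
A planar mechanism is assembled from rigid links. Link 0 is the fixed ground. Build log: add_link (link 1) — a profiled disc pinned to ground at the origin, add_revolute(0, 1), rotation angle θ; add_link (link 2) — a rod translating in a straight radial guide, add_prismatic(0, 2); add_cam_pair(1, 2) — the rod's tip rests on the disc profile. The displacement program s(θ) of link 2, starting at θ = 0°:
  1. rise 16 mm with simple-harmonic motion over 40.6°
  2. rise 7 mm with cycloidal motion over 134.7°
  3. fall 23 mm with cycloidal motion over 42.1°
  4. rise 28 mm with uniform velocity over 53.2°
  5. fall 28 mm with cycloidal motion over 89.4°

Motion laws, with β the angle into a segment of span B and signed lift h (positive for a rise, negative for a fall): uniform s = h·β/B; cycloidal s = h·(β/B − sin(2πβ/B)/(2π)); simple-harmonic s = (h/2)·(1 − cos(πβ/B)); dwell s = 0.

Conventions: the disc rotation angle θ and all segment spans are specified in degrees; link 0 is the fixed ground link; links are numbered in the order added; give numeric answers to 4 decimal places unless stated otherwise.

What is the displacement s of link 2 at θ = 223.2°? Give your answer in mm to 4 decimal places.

seg 1 [0°–40.6°] simple-harmonic, h=16: full span → s += 16 → s = 16.0000
seg 2 [40.6°–175.3°] cycloidal, h=7: full span → s += 7 → s = 23.0000
seg 3 [175.3°–217.4°] cycloidal, h=-23: full span → s += -23 → s = 0.0000
seg 4 [217.4°–270.6°] uniform, h=28: θ=223.2° here. β=5.8, B=53.2. 28·5.8/53.2 = 3.0526 → s = 3.0526

3.0526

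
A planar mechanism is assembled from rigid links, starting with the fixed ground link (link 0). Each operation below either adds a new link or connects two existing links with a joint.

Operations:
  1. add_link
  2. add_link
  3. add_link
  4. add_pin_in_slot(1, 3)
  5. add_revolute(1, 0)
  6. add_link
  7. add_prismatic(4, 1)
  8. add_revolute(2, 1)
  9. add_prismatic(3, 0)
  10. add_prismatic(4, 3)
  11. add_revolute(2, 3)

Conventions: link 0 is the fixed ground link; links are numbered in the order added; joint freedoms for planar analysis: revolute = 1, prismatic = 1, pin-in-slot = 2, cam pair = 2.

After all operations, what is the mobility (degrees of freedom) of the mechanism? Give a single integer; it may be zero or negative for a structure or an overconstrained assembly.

(L,J1,J2)=(1,0,0); link0 fixed
link1: (2,0,0)
link2: (3,0,0)
link3: (4,0,0)
PS 1-3 [J2]: (4,0,1)
R 1-0 [J1]: (4,1,1)
link4: (5,1,1)
P 4-1 [J1]: (5,2,1)
R 2-1 [J1]: (5,3,1)
P 3-0 [J1]: (5,4,1)
P 4-3 [J1]: (5,5,1)
R 2-3 [J1]: (5,6,1)
Grübler: 3·4 − 2·6 − 1 = -1

M = -1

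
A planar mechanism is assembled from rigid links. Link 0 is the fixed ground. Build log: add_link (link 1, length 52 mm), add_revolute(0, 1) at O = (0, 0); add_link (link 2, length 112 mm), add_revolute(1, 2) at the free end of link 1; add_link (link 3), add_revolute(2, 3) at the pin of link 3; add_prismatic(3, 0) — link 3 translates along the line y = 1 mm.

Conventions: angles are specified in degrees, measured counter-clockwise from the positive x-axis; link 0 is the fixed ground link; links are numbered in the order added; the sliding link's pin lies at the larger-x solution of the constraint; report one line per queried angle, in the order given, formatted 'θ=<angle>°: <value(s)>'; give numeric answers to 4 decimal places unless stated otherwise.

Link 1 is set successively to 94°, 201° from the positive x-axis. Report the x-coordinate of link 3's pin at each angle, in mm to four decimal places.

geometry: r = 52 mm, L = 112 mm, e = 1 mm
θ=94°: crank pin P = (r cos θ, r sin θ) = (-3.627337, 51.873331)
θ=94°: h = r sin θ − e = 51.873331 − 1 = 50.873331
θ=94°: x = r cos θ + √(L² − h²) = -3.627337 + 99.779278 = 96.151941
θ=201°: crank pin P = (r cos θ, r sin θ) = (-48.546182, -18.635133)
θ=201°: h = r sin θ − e = -18.635133 − 1 = -19.635133
θ=201°: x = r cos θ + √(L² − h²) = -48.546182 + 110.265414 = 61.719232

θ=94°: 96.1519
θ=201°: 61.7192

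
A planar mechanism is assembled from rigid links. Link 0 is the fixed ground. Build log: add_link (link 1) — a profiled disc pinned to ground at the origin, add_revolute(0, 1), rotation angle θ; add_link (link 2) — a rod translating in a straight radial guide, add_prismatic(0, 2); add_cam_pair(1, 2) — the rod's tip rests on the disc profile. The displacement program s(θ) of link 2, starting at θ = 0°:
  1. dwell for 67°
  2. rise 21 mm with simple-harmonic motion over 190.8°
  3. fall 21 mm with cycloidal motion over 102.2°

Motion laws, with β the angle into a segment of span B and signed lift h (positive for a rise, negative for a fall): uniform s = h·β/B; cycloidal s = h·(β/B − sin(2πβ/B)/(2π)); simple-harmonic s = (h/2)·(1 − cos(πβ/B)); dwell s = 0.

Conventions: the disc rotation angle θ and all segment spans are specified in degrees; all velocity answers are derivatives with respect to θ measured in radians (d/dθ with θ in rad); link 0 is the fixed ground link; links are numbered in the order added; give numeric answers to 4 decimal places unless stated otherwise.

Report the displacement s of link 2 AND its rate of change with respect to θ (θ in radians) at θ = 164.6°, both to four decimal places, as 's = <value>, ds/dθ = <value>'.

seg 1 [0°–67°] dwell: s stays 0.0000
seg 2 [67°–257.8°] simple-harmonic, h=21: θ=164.6° here. β=97.6, B=190.8. 21/2·(1 − cos(π·0.5115)) = 10.8803 → s = 10.8803
velocity in seg [67°–257.8°] (simple-harmonic), θ in radians: β = 97.6° = 1.7034 rad, B = 190.8° = 3.3301 rad; ds/dθ = (πh/(2B)) sin(πβ/B) = (π·21/(2·3.3301)) sin(π·0.5115) = 9.899162 mm/rad

s = 10.8803, ds/dθ = 9.8992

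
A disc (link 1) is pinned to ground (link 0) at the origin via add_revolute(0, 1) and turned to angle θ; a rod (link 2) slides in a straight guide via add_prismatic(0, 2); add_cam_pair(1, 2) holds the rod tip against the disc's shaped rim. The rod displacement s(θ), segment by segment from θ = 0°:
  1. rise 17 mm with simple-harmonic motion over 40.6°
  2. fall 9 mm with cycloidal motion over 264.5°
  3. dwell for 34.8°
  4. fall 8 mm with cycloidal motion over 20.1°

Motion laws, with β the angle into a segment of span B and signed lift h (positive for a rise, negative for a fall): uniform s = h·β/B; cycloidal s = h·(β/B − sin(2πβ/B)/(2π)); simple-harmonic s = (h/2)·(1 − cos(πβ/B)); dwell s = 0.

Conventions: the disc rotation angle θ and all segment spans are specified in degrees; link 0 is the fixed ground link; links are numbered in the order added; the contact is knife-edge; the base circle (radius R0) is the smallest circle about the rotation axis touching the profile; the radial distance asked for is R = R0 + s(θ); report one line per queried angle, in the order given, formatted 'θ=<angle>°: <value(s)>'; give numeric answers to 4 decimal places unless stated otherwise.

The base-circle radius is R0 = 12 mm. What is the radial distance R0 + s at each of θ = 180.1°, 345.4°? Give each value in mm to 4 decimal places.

segment 1 (0° to 40.6°, simple-harmonic, h = 17) is passed completely: s = 0.0000 + (17) = 17.0000
θ = 180.1° falls in segment 2 (40.6° to 305.1°, cycloidal, h = -9): β = 180.1 − 40.6 = 139.5°, B = 264.5°; Δs = -9·(0.5274 − sin(2π·0.5274)/(2π)) = -4.9922; s = 17.0000 − 4.9922 = 12.0078
segment 2 (40.6° to 305.1°, cycloidal, h = -9) is passed completely: s = 17.0000 + (-9) = 8.0000
segment 3 (305.1° to 339.9°, dwell): s unchanged at 8.0000
θ = 345.4° falls in segment 4 (339.9° to 360°, cycloidal, h = -8): β = 345.4 − 339.9 = 5.5°, B = 20.1°; Δs = -8·(0.2736 − sin(2π·0.2736)/(2π)) = -0.9298; s = 8.0000 − 0.9298 = 7.0702
θ=180.1°: R = R0 + s = 12 + 12.0078 = 24.0078
θ=345.4°: R = R0 + s = 12 + 7.0702 = 19.0702

θ=180.1°: 24.0078
θ=345.4°: 19.0702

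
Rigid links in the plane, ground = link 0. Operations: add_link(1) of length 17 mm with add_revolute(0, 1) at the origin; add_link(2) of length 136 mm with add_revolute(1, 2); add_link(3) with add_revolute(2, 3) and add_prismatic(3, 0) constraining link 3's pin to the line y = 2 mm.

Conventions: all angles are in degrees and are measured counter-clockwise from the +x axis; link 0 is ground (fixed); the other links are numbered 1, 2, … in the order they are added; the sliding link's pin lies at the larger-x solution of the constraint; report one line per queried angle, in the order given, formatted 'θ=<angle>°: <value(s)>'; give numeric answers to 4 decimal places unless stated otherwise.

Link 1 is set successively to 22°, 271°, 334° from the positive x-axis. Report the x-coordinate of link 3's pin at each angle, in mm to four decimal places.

geometry: r = 17 mm, L = 136 mm, e = 2 mm
θ=22°: crank pin P = (r cos θ, r sin θ) = (15.762126, 6.368312)
θ=22°: h = r sin θ − e = 6.368312 − 2 = 4.368312
θ=22°: x = r cos θ + √(L² − h²) = 15.762126 + 135.929827 = 151.691952
θ=271°: crank pin P = (r cos θ, r sin θ) = (0.296691, -16.997411)
θ=271°: h = r sin θ − e = -16.997411 − 2 = -18.997411
θ=271°: x = r cos θ + √(L² − h²) = 0.296691 + 134.666619 = 134.963310
θ=334°: crank pin P = (r cos θ, r sin θ) = (15.279499, -7.452309)
θ=334°: h = r sin θ − e = -7.452309 − 2 = -9.452309
θ=334°: x = r cos θ + √(L² − h²) = 15.279499 + 135.671124 = 150.950623

θ=22°: 151.6920
θ=271°: 134.9633
θ=334°: 150.9506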